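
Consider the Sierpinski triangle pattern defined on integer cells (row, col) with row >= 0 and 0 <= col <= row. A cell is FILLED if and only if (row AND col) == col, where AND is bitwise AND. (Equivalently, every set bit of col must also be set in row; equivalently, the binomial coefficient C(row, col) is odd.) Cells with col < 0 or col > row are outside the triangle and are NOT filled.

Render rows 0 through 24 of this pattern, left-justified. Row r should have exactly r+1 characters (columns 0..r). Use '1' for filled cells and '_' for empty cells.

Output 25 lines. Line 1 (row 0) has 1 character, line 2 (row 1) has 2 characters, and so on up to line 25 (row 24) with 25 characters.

Answer: 1
11
1_1
1111
1___1
11__11
1_1_1_1
11111111
1_______1
11______11
1_1_____1_1
1111____1111
1___1___1___1
11__11__11__11
1_1_1_1_1_1_1_1
1111111111111111
1_______________1
11______________11
1_1_____________1_1
1111____________1111
1___1___________1___1
11__11__________11__11
1_1_1_1_________1_1_1_1
11111111________11111111
1_______1_______1_______1

Derivation:
r0=0: 1
r1=1: 11
r2=10: 1_1
r3=11: 1111
r4=100: 1___1
r5=101: 11__11
r6=110: 1_1_1_1
r7=111: 11111111
r8=1000: 1_______1
r9=1001: 11______11
r10=1010: 1_1_____1_1
r11=1011: 1111____1111
r12=1100: 1___1___1___1
r13=1101: 11__11__11__11
r14=1110: 1_1_1_1_1_1_1_1
r15=1111: 1111111111111111
r16=10000: 1_______________1
r17=10001: 11______________11
r18=10010: 1_1_____________1_1
r19=10011: 1111____________1111
r20=10100: 1___1___________1___1
r21=10101: 11__11__________11__11
r22=10110: 1_1_1_1_________1_1_1_1
r23=10111: 11111111________11111111
r24=11000: 1_______1_______1_______1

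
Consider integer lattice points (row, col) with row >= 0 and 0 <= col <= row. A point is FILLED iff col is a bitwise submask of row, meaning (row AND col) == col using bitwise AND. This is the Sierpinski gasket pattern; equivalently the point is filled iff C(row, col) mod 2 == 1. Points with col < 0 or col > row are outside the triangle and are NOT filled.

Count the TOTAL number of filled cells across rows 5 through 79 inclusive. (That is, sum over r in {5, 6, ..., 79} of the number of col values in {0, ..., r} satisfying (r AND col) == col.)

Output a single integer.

r5=101 pc2: +4 =4
r6=110 pc2: +4 =8
r7=111 pc3: +8 =16
r8=1000 pc1: +2 =18
r9=1001 pc2: +4 =22
r10=1010 pc2: +4 =26
r11=1011 pc3: +8 =34
r12=1100 pc2: +4 =38
r13=1101 pc3: +8 =46
r14=1110 pc3: +8 =54
r15=1111 pc4: +16 =70
r16=10000 pc1: +2 =72
r17=10001 pc2: +4 =76
r18=10010 pc2: +4 =80
r19=10011 pc3: +8 =88
r20=10100 pc2: +4 =92
r21=10101 pc3: +8 =100
r22=10110 pc3: +8 =108
r23=10111 pc4: +16 =124
r24=11000 pc2: +4 =128
r25=11001 pc3: +8 =136
r26=11010 pc3: +8 =144
r27=11011 pc4: +16 =160
r28=11100 pc3: +8 =168
r29=11101 pc4: +16 =184
r30=11110 pc4: +16 =200
r31=11111 pc5: +32 =232
r32=100000 pc1: +2 =234
r33=100001 pc2: +4 =238
r34=100010 pc2: +4 =242
r35=100011 pc3: +8 =250
r36=100100 pc2: +4 =254
r37=100101 pc3: +8 =262
r38=100110 pc3: +8 =270
r39=100111 pc4: +16 =286
r40=101000 pc2: +4 =290
r41=101001 pc3: +8 =298
r42=101010 pc3: +8 =306
r43=101011 pc4: +16 =322
r44=101100 pc3: +8 =330
r45=101101 pc4: +16 =346
r46=101110 pc4: +16 =362
r47=101111 pc5: +32 =394
r48=110000 pc2: +4 =398
r49=110001 pc3: +8 =406
r50=110010 pc3: +8 =414
r51=110011 pc4: +16 =430
r52=110100 pc3: +8 =438
r53=110101 pc4: +16 =454
r54=110110 pc4: +16 =470
r55=110111 pc5: +32 =502
r56=111000 pc3: +8 =510
r57=111001 pc4: +16 =526
r58=111010 pc4: +16 =542
r59=111011 pc5: +32 =574
r60=111100 pc4: +16 =590
r61=111101 pc5: +32 =622
r62=111110 pc5: +32 =654
r63=111111 pc6: +64 =718
r64=1000000 pc1: +2 =720
r65=1000001 pc2: +4 =724
r66=1000010 pc2: +4 =728
r67=1000011 pc3: +8 =736
r68=1000100 pc2: +4 =740
r69=1000101 pc3: +8 =748
r70=1000110 pc3: +8 =756
r71=1000111 pc4: +16 =772
r72=1001000 pc2: +4 =776
r73=1001001 pc3: +8 =784
r74=1001010 pc3: +8 =792
r75=1001011 pc4: +16 =808
r76=1001100 pc3: +8 =816
r77=1001101 pc4: +16 =832
r78=1001110 pc4: +16 =848
r79=1001111 pc5: +32 =880

Answer: 880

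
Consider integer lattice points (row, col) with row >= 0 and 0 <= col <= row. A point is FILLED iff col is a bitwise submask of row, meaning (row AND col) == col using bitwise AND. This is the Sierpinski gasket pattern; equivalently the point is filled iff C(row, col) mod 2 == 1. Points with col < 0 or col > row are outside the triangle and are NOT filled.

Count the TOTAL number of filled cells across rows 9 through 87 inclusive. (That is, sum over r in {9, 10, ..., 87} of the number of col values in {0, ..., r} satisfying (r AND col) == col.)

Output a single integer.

r9=1001 pc2: +4 =4
r10=1010 pc2: +4 =8
r11=1011 pc3: +8 =16
r12=1100 pc2: +4 =20
r13=1101 pc3: +8 =28
r14=1110 pc3: +8 =36
r15=1111 pc4: +16 =52
r16=10000 pc1: +2 =54
r17=10001 pc2: +4 =58
r18=10010 pc2: +4 =62
r19=10011 pc3: +8 =70
r20=10100 pc2: +4 =74
r21=10101 pc3: +8 =82
r22=10110 pc3: +8 =90
r23=10111 pc4: +16 =106
r24=11000 pc2: +4 =110
r25=11001 pc3: +8 =118
r26=11010 pc3: +8 =126
r27=11011 pc4: +16 =142
r28=11100 pc3: +8 =150
r29=11101 pc4: +16 =166
r30=11110 pc4: +16 =182
r31=11111 pc5: +32 =214
r32=100000 pc1: +2 =216
r33=100001 pc2: +4 =220
r34=100010 pc2: +4 =224
r35=100011 pc3: +8 =232
r36=100100 pc2: +4 =236
r37=100101 pc3: +8 =244
r38=100110 pc3: +8 =252
r39=100111 pc4: +16 =268
r40=101000 pc2: +4 =272
r41=101001 pc3: +8 =280
r42=101010 pc3: +8 =288
r43=101011 pc4: +16 =304
r44=101100 pc3: +8 =312
r45=101101 pc4: +16 =328
r46=101110 pc4: +16 =344
r47=101111 pc5: +32 =376
r48=110000 pc2: +4 =380
r49=110001 pc3: +8 =388
r50=110010 pc3: +8 =396
r51=110011 pc4: +16 =412
r52=110100 pc3: +8 =420
r53=110101 pc4: +16 =436
r54=110110 pc4: +16 =452
r55=110111 pc5: +32 =484
r56=111000 pc3: +8 =492
r57=111001 pc4: +16 =508
r58=111010 pc4: +16 =524
r59=111011 pc5: +32 =556
r60=111100 pc4: +16 =572
r61=111101 pc5: +32 =604
r62=111110 pc5: +32 =636
r63=111111 pc6: +64 =700
r64=1000000 pc1: +2 =702
r65=1000001 pc2: +4 =706
r66=1000010 pc2: +4 =710
r67=1000011 pc3: +8 =718
r68=1000100 pc2: +4 =722
r69=1000101 pc3: +8 =730
r70=1000110 pc3: +8 =738
r71=1000111 pc4: +16 =754
r72=1001000 pc2: +4 =758
r73=1001001 pc3: +8 =766
r74=1001010 pc3: +8 =774
r75=1001011 pc4: +16 =790
r76=1001100 pc3: +8 =798
r77=1001101 pc4: +16 =814
r78=1001110 pc4: +16 =830
r79=1001111 pc5: +32 =862
r80=1010000 pc2: +4 =866
r81=1010001 pc3: +8 =874
r82=1010010 pc3: +8 =882
r83=1010011 pc4: +16 =898
r84=1010100 pc3: +8 =906
r85=1010101 pc4: +16 =922
r86=1010110 pc4: +16 =938
r87=1010111 pc5: +32 =970

Answer: 970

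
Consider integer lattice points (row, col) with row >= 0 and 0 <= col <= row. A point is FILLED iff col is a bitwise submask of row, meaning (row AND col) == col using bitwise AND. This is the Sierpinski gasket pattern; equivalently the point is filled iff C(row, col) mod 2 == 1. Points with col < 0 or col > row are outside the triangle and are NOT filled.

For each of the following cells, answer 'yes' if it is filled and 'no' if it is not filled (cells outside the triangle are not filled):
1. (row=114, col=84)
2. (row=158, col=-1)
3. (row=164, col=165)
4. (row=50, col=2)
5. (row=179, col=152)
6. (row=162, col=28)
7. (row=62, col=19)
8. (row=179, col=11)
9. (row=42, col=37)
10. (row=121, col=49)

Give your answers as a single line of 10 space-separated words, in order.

Answer: no no no yes no no no no no yes

Derivation:
(114,84): row=0b1110010, col=0b1010100, row AND col = 0b1010000 = 80; 80 != 84 -> empty
(158,-1): col outside [0, 158] -> not filled
(164,165): col outside [0, 164] -> not filled
(50,2): row=0b110010, col=0b10, row AND col = 0b10 = 2; 2 == 2 -> filled
(179,152): row=0b10110011, col=0b10011000, row AND col = 0b10010000 = 144; 144 != 152 -> empty
(162,28): row=0b10100010, col=0b11100, row AND col = 0b0 = 0; 0 != 28 -> empty
(62,19): row=0b111110, col=0b10011, row AND col = 0b10010 = 18; 18 != 19 -> empty
(179,11): row=0b10110011, col=0b1011, row AND col = 0b11 = 3; 3 != 11 -> empty
(42,37): row=0b101010, col=0b100101, row AND col = 0b100000 = 32; 32 != 37 -> empty
(121,49): row=0b1111001, col=0b110001, row AND col = 0b110001 = 49; 49 == 49 -> filled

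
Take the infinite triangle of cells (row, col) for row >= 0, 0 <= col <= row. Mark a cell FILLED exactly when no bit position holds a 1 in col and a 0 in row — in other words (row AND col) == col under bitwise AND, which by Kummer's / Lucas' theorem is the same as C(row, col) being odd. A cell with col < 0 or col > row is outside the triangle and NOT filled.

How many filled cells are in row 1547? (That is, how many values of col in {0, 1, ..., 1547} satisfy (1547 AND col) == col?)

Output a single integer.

Answer: 32

Derivation:
1547 in binary = 11000001011
popcount(1547) = number of 1-bits in 11000001011 = 5
A col c satisfies (1547 AND c) == c iff every set bit of c is also set in 1547; each of the 5 set bits of 1547 can independently be on or off in c.
count = 2^5 = 32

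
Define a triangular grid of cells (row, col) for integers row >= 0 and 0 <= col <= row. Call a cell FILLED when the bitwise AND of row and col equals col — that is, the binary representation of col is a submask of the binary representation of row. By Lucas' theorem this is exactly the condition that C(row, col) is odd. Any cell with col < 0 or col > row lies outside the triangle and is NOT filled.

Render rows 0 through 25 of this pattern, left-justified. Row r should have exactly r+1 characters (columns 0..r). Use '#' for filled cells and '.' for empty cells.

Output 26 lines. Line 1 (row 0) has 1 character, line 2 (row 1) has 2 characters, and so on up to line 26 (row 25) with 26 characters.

Answer: #
##
#.#
####
#...#
##..##
#.#.#.#
########
#.......#
##......##
#.#.....#.#
####....####
#...#...#...#
##..##..##..##
#.#.#.#.#.#.#.#
################
#...............#
##..............##
#.#.............#.#
####............####
#...#...........#...#
##..##..........##..##
#.#.#.#.........#.#.#.#
########........########
#.......#.......#.......#
##......##......##......##

Derivation:
r0=0: #
r1=1: ##
r2=10: #.#
r3=11: ####
r4=100: #...#
r5=101: ##..##
r6=110: #.#.#.#
r7=111: ########
r8=1000: #.......#
r9=1001: ##......##
r10=1010: #.#.....#.#
r11=1011: ####....####
r12=1100: #...#...#...#
r13=1101: ##..##..##..##
r14=1110: #.#.#.#.#.#.#.#
r15=1111: ################
r16=10000: #...............#
r17=10001: ##..............##
r18=10010: #.#.............#.#
r19=10011: ####............####
r20=10100: #...#...........#...#
r21=10101: ##..##..........##..##
r22=10110: #.#.#.#.........#.#.#.#
r23=10111: ########........########
r24=11000: #.......#.......#.......#
r25=11001: ##......##......##......##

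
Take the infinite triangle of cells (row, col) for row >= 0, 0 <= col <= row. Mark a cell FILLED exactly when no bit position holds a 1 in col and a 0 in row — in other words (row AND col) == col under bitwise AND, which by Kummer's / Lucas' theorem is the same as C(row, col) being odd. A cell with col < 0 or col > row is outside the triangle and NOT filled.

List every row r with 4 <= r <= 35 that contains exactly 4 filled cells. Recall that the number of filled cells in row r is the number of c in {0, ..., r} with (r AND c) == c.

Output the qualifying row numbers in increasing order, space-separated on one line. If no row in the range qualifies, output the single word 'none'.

Row r has 2^popcount(r) filled cells, so we need popcount(r) = log2(4) = 2.
Scan r = 4..35 and keep those with exactly 2 one-bits:
r=4=100 popcount=1 -> skip
r=5=101 popcount=2 -> KEEP
r=6=110 popcount=2 -> KEEP
r=7=111 popcount=3 -> skip
r=8=1000 popcount=1 -> skip
r=9=1001 popcount=2 -> KEEP
r=10=1010 popcount=2 -> KEEP
r=11=1011 popcount=3 -> skip
r=12=1100 popcount=2 -> KEEP
r=13=1101 popcount=3 -> skip
r=14=1110 popcount=3 -> skip
r=15=1111 popcount=4 -> skip
r=16=10000 popcount=1 -> skip
r=17=10001 popcount=2 -> KEEP
r=18=10010 popcount=2 -> KEEP
r=19=10011 popcount=3 -> skip
r=20=10100 popcount=2 -> KEEP
r=21=10101 popcount=3 -> skip
r=22=10110 popcount=3 -> skip
r=23=10111 popcount=4 -> skip
r=24=11000 popcount=2 -> KEEP
r=25=11001 popcount=3 -> skip
r=26=11010 popcount=3 -> skip
r=27=11011 popcount=4 -> skip
r=28=11100 popcount=3 -> skip
r=29=11101 popcount=4 -> skip
r=30=11110 popcount=4 -> skip
r=31=11111 popcount=5 -> skip
r=32=100000 popcount=1 -> skip
r=33=100001 popcount=2 -> KEEP
r=34=100010 popcount=2 -> KEEP
r=35=100011 popcount=3 -> skip
Kept rows: 5 6 9 10 12 17 18 20 24 33 34

Answer: 5 6 9 10 12 17 18 20 24 33 34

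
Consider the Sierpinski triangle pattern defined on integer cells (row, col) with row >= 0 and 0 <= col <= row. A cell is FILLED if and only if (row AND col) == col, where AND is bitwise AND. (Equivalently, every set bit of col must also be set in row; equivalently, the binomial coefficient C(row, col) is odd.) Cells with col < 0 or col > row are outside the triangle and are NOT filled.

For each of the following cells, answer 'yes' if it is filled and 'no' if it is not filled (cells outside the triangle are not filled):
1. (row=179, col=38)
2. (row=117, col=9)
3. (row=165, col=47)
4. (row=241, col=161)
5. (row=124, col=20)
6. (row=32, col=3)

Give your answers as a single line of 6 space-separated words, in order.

(179,38): row=0b10110011, col=0b100110, row AND col = 0b100010 = 34; 34 != 38 -> empty
(117,9): row=0b1110101, col=0b1001, row AND col = 0b1 = 1; 1 != 9 -> empty
(165,47): row=0b10100101, col=0b101111, row AND col = 0b100101 = 37; 37 != 47 -> empty
(241,161): row=0b11110001, col=0b10100001, row AND col = 0b10100001 = 161; 161 == 161 -> filled
(124,20): row=0b1111100, col=0b10100, row AND col = 0b10100 = 20; 20 == 20 -> filled
(32,3): row=0b100000, col=0b11, row AND col = 0b0 = 0; 0 != 3 -> empty

Answer: no no no yes yes no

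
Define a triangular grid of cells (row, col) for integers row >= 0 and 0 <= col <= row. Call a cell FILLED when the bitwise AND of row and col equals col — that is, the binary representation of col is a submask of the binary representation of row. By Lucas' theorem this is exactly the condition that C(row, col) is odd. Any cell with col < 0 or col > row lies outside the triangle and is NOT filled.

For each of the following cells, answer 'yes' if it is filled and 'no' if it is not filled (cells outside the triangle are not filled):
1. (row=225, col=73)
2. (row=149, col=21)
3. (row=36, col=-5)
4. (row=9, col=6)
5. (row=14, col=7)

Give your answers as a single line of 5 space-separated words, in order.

(225,73): row=0b11100001, col=0b1001001, row AND col = 0b1000001 = 65; 65 != 73 -> empty
(149,21): row=0b10010101, col=0b10101, row AND col = 0b10101 = 21; 21 == 21 -> filled
(36,-5): col outside [0, 36] -> not filled
(9,6): row=0b1001, col=0b110, row AND col = 0b0 = 0; 0 != 6 -> empty
(14,7): row=0b1110, col=0b111, row AND col = 0b110 = 6; 6 != 7 -> empty

Answer: no yes no no no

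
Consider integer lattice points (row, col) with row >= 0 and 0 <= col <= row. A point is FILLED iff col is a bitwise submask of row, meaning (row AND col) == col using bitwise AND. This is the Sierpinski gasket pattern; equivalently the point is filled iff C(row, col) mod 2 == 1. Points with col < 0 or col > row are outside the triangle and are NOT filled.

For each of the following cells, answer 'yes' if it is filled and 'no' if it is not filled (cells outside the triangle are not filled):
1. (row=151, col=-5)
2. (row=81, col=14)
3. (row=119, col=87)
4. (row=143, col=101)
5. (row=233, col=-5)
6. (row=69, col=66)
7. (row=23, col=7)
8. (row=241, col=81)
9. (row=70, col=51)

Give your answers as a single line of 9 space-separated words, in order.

Answer: no no yes no no no yes yes no

Derivation:
(151,-5): col outside [0, 151] -> not filled
(81,14): row=0b1010001, col=0b1110, row AND col = 0b0 = 0; 0 != 14 -> empty
(119,87): row=0b1110111, col=0b1010111, row AND col = 0b1010111 = 87; 87 == 87 -> filled
(143,101): row=0b10001111, col=0b1100101, row AND col = 0b101 = 5; 5 != 101 -> empty
(233,-5): col outside [0, 233] -> not filled
(69,66): row=0b1000101, col=0b1000010, row AND col = 0b1000000 = 64; 64 != 66 -> empty
(23,7): row=0b10111, col=0b111, row AND col = 0b111 = 7; 7 == 7 -> filled
(241,81): row=0b11110001, col=0b1010001, row AND col = 0b1010001 = 81; 81 == 81 -> filled
(70,51): row=0b1000110, col=0b110011, row AND col = 0b10 = 2; 2 != 51 -> empty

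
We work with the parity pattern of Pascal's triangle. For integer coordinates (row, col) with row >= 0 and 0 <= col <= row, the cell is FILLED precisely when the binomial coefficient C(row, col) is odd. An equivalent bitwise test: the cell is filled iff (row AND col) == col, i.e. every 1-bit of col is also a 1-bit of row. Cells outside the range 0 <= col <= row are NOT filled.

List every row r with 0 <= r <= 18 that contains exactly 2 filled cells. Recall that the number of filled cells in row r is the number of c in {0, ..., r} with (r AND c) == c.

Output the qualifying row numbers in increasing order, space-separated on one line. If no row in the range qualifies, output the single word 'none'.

Row r has 2^popcount(r) filled cells, so we need popcount(r) = log2(2) = 1.
Scan r = 0..18 and keep those with exactly 1 one-bits:
r=0=0 popcount=0 -> skip
r=1=1 popcount=1 -> KEEP
r=2=10 popcount=1 -> KEEP
r=3=11 popcount=2 -> skip
r=4=100 popcount=1 -> KEEP
r=5=101 popcount=2 -> skip
r=6=110 popcount=2 -> skip
r=7=111 popcount=3 -> skip
r=8=1000 popcount=1 -> KEEP
r=9=1001 popcount=2 -> skip
r=10=1010 popcount=2 -> skip
r=11=1011 popcount=3 -> skip
r=12=1100 popcount=2 -> skip
r=13=1101 popcount=3 -> skip
r=14=1110 popcount=3 -> skip
r=15=1111 popcount=4 -> skip
r=16=10000 popcount=1 -> KEEP
r=17=10001 popcount=2 -> skip
r=18=10010 popcount=2 -> skip
Kept rows: 1 2 4 8 16

Answer: 1 2 4 8 16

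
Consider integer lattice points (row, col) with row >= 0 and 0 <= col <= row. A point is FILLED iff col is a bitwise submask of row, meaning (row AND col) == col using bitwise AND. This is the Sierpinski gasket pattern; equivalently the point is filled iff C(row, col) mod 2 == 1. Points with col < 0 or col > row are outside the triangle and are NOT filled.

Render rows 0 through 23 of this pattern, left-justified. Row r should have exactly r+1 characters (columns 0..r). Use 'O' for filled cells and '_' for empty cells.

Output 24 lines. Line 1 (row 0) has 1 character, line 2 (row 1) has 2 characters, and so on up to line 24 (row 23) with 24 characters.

Answer: O
OO
O_O
OOOO
O___O
OO__OO
O_O_O_O
OOOOOOOO
O_______O
OO______OO
O_O_____O_O
OOOO____OOOO
O___O___O___O
OO__OO__OO__OO
O_O_O_O_O_O_O_O
OOOOOOOOOOOOOOOO
O_______________O
OO______________OO
O_O_____________O_O
OOOO____________OOOO
O___O___________O___O
OO__OO__________OO__OO
O_O_O_O_________O_O_O_O
OOOOOOOO________OOOOOOOO

Derivation:
r0=0: O
r1=1: OO
r2=10: O_O
r3=11: OOOO
r4=100: O___O
r5=101: OO__OO
r6=110: O_O_O_O
r7=111: OOOOOOOO
r8=1000: O_______O
r9=1001: OO______OO
r10=1010: O_O_____O_O
r11=1011: OOOO____OOOO
r12=1100: O___O___O___O
r13=1101: OO__OO__OO__OO
r14=1110: O_O_O_O_O_O_O_O
r15=1111: OOOOOOOOOOOOOOOO
r16=10000: O_______________O
r17=10001: OO______________OO
r18=10010: O_O_____________O_O
r19=10011: OOOO____________OOOO
r20=10100: O___O___________O___O
r21=10101: OO__OO__________OO__OO
r22=10110: O_O_O_O_________O_O_O_O
r23=10111: OOOOOOOO________OOOOOOOO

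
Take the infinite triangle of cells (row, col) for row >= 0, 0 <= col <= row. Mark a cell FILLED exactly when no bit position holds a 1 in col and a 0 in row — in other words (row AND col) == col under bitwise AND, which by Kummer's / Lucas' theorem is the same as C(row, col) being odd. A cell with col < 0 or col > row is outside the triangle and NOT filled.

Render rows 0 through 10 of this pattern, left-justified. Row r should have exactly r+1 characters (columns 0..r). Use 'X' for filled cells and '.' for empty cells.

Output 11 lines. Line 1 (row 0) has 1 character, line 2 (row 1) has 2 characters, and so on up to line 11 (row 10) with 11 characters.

Answer: X
XX
X.X
XXXX
X...X
XX..XX
X.X.X.X
XXXXXXXX
X.......X
XX......XX
X.X.....X.X

Derivation:
r0=0: X
r1=1: XX
r2=10: X.X
r3=11: XXXX
r4=100: X...X
r5=101: XX..XX
r6=110: X.X.X.X
r7=111: XXXXXXXX
r8=1000: X.......X
r9=1001: XX......XX
r10=1010: X.X.....X.X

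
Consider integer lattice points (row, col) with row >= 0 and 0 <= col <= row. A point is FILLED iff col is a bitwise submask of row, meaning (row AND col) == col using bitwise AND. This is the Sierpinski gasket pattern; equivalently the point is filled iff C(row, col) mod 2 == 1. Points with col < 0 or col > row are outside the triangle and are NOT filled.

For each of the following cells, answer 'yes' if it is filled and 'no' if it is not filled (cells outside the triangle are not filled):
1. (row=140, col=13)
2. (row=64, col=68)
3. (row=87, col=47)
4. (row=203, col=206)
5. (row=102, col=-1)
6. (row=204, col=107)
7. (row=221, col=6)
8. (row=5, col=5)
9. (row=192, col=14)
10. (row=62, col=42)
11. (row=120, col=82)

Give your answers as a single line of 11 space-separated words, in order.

(140,13): row=0b10001100, col=0b1101, row AND col = 0b1100 = 12; 12 != 13 -> empty
(64,68): col outside [0, 64] -> not filled
(87,47): row=0b1010111, col=0b101111, row AND col = 0b111 = 7; 7 != 47 -> empty
(203,206): col outside [0, 203] -> not filled
(102,-1): col outside [0, 102] -> not filled
(204,107): row=0b11001100, col=0b1101011, row AND col = 0b1001000 = 72; 72 != 107 -> empty
(221,6): row=0b11011101, col=0b110, row AND col = 0b100 = 4; 4 != 6 -> empty
(5,5): row=0b101, col=0b101, row AND col = 0b101 = 5; 5 == 5 -> filled
(192,14): row=0b11000000, col=0b1110, row AND col = 0b0 = 0; 0 != 14 -> empty
(62,42): row=0b111110, col=0b101010, row AND col = 0b101010 = 42; 42 == 42 -> filled
(120,82): row=0b1111000, col=0b1010010, row AND col = 0b1010000 = 80; 80 != 82 -> empty

Answer: no no no no no no no yes no yes no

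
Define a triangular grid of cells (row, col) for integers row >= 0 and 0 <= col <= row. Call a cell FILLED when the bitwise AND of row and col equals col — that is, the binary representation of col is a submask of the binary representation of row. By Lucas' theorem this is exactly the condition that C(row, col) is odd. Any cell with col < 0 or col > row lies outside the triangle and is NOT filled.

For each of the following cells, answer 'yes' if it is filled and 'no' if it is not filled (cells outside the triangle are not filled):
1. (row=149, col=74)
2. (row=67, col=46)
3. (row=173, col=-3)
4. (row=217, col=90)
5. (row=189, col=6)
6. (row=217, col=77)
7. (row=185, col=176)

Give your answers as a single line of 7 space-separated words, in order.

Answer: no no no no no no yes

Derivation:
(149,74): row=0b10010101, col=0b1001010, row AND col = 0b0 = 0; 0 != 74 -> empty
(67,46): row=0b1000011, col=0b101110, row AND col = 0b10 = 2; 2 != 46 -> empty
(173,-3): col outside [0, 173] -> not filled
(217,90): row=0b11011001, col=0b1011010, row AND col = 0b1011000 = 88; 88 != 90 -> empty
(189,6): row=0b10111101, col=0b110, row AND col = 0b100 = 4; 4 != 6 -> empty
(217,77): row=0b11011001, col=0b1001101, row AND col = 0b1001001 = 73; 73 != 77 -> empty
(185,176): row=0b10111001, col=0b10110000, row AND col = 0b10110000 = 176; 176 == 176 -> filled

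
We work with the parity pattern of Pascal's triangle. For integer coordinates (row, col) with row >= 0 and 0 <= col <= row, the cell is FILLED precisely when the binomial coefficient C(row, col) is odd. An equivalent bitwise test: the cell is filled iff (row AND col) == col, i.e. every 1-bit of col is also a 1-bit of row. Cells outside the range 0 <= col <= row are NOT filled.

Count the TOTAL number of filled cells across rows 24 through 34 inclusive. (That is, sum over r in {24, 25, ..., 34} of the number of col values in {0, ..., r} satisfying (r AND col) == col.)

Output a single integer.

Answer: 118

Derivation:
r24=11000 pc2: +4 =4
r25=11001 pc3: +8 =12
r26=11010 pc3: +8 =20
r27=11011 pc4: +16 =36
r28=11100 pc3: +8 =44
r29=11101 pc4: +16 =60
r30=11110 pc4: +16 =76
r31=11111 pc5: +32 =108
r32=100000 pc1: +2 =110
r33=100001 pc2: +4 =114
r34=100010 pc2: +4 =118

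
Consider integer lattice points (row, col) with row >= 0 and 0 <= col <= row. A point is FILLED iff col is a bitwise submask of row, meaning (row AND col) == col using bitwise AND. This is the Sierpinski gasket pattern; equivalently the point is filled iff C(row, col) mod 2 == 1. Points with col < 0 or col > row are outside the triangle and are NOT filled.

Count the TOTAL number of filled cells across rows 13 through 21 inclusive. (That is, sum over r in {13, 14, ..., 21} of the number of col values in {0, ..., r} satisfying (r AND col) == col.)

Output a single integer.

Answer: 62

Derivation:
r13=1101 pc3: +8 =8
r14=1110 pc3: +8 =16
r15=1111 pc4: +16 =32
r16=10000 pc1: +2 =34
r17=10001 pc2: +4 =38
r18=10010 pc2: +4 =42
r19=10011 pc3: +8 =50
r20=10100 pc2: +4 =54
r21=10101 pc3: +8 =62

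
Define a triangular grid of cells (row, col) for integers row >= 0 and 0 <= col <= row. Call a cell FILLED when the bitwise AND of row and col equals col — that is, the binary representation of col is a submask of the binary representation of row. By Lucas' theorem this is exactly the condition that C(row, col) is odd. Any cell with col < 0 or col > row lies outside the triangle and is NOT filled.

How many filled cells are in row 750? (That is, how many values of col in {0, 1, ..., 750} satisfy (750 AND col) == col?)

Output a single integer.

Answer: 128

Derivation:
750 in binary = 1011101110
popcount(750) = number of 1-bits in 1011101110 = 7
A col c satisfies (750 AND c) == c iff every set bit of c is also set in 750; each of the 7 set bits of 750 can independently be on or off in c.
count = 2^7 = 128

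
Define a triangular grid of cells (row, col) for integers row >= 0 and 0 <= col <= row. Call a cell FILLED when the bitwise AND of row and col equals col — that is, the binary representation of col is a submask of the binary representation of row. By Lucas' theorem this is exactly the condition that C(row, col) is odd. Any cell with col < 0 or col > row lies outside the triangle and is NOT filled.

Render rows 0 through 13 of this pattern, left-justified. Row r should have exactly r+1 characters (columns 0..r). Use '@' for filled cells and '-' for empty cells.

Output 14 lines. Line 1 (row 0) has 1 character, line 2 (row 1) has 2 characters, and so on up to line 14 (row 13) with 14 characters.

Answer: @
@@
@-@
@@@@
@---@
@@--@@
@-@-@-@
@@@@@@@@
@-------@
@@------@@
@-@-----@-@
@@@@----@@@@
@---@---@---@
@@--@@--@@--@@

Derivation:
r0=0: @
r1=1: @@
r2=10: @-@
r3=11: @@@@
r4=100: @---@
r5=101: @@--@@
r6=110: @-@-@-@
r7=111: @@@@@@@@
r8=1000: @-------@
r9=1001: @@------@@
r10=1010: @-@-----@-@
r11=1011: @@@@----@@@@
r12=1100: @---@---@---@
r13=1101: @@--@@--@@--@@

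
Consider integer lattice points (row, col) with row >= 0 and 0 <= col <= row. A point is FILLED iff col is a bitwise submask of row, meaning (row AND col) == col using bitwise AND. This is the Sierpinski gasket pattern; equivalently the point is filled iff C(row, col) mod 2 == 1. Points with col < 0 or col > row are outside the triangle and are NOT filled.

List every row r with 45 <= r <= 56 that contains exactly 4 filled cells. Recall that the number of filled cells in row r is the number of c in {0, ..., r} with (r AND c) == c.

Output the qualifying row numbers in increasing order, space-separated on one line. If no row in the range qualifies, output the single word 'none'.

Answer: 48

Derivation:
Row r has 2^popcount(r) filled cells, so we need popcount(r) = log2(4) = 2.
Scan r = 45..56 and keep those with exactly 2 one-bits:
r=45=101101 popcount=4 -> skip
r=46=101110 popcount=4 -> skip
r=47=101111 popcount=5 -> skip
r=48=110000 popcount=2 -> KEEP
r=49=110001 popcount=3 -> skip
r=50=110010 popcount=3 -> skip
r=51=110011 popcount=4 -> skip
r=52=110100 popcount=3 -> skip
r=53=110101 popcount=4 -> skip
r=54=110110 popcount=4 -> skip
r=55=110111 popcount=5 -> skip
r=56=111000 popcount=3 -> skip
Kept rows: 48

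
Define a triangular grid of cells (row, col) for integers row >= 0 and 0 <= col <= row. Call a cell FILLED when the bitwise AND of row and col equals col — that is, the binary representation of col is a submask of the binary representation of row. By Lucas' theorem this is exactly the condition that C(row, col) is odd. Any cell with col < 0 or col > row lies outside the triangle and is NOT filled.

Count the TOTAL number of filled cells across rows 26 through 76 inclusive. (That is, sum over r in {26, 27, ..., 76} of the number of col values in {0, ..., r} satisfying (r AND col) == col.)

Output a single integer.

Answer: 680

Derivation:
r26=11010 pc3: +8 =8
r27=11011 pc4: +16 =24
r28=11100 pc3: +8 =32
r29=11101 pc4: +16 =48
r30=11110 pc4: +16 =64
r31=11111 pc5: +32 =96
r32=100000 pc1: +2 =98
r33=100001 pc2: +4 =102
r34=100010 pc2: +4 =106
r35=100011 pc3: +8 =114
r36=100100 pc2: +4 =118
r37=100101 pc3: +8 =126
r38=100110 pc3: +8 =134
r39=100111 pc4: +16 =150
r40=101000 pc2: +4 =154
r41=101001 pc3: +8 =162
r42=101010 pc3: +8 =170
r43=101011 pc4: +16 =186
r44=101100 pc3: +8 =194
r45=101101 pc4: +16 =210
r46=101110 pc4: +16 =226
r47=101111 pc5: +32 =258
r48=110000 pc2: +4 =262
r49=110001 pc3: +8 =270
r50=110010 pc3: +8 =278
r51=110011 pc4: +16 =294
r52=110100 pc3: +8 =302
r53=110101 pc4: +16 =318
r54=110110 pc4: +16 =334
r55=110111 pc5: +32 =366
r56=111000 pc3: +8 =374
r57=111001 pc4: +16 =390
r58=111010 pc4: +16 =406
r59=111011 pc5: +32 =438
r60=111100 pc4: +16 =454
r61=111101 pc5: +32 =486
r62=111110 pc5: +32 =518
r63=111111 pc6: +64 =582
r64=1000000 pc1: +2 =584
r65=1000001 pc2: +4 =588
r66=1000010 pc2: +4 =592
r67=1000011 pc3: +8 =600
r68=1000100 pc2: +4 =604
r69=1000101 pc3: +8 =612
r70=1000110 pc3: +8 =620
r71=1000111 pc4: +16 =636
r72=1001000 pc2: +4 =640
r73=1001001 pc3: +8 =648
r74=1001010 pc3: +8 =656
r75=1001011 pc4: +16 =672
r76=1001100 pc3: +8 =680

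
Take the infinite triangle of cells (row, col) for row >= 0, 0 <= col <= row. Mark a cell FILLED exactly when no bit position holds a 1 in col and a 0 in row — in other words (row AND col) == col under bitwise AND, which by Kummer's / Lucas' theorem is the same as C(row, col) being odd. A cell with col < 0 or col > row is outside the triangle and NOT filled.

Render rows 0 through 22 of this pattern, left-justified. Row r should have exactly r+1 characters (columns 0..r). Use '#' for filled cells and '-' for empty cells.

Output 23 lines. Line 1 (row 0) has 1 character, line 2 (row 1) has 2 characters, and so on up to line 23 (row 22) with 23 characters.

r0=0: #
r1=1: ##
r2=10: #-#
r3=11: ####
r4=100: #---#
r5=101: ##--##
r6=110: #-#-#-#
r7=111: ########
r8=1000: #-------#
r9=1001: ##------##
r10=1010: #-#-----#-#
r11=1011: ####----####
r12=1100: #---#---#---#
r13=1101: ##--##--##--##
r14=1110: #-#-#-#-#-#-#-#
r15=1111: ################
r16=10000: #---------------#
r17=10001: ##--------------##
r18=10010: #-#-------------#-#
r19=10011: ####------------####
r20=10100: #---#-----------#---#
r21=10101: ##--##----------##--##
r22=10110: #-#-#-#---------#-#-#-#

Answer: #
##
#-#
####
#---#
##--##
#-#-#-#
########
#-------#
##------##
#-#-----#-#
####----####
#---#---#---#
##--##--##--##
#-#-#-#-#-#-#-#
################
#---------------#
##--------------##
#-#-------------#-#
####------------####
#---#-----------#---#
##--##----------##--##
#-#-#-#---------#-#-#-#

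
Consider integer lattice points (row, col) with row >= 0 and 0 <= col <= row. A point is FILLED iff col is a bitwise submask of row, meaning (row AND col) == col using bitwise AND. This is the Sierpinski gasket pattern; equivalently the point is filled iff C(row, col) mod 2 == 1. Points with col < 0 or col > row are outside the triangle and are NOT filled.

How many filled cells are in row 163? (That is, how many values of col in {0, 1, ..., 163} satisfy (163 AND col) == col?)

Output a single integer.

163 in binary = 10100011
popcount(163) = number of 1-bits in 10100011 = 4
A col c satisfies (163 AND c) == c iff every set bit of c is also set in 163; each of the 4 set bits of 163 can independently be on or off in c.
count = 2^4 = 16

Answer: 16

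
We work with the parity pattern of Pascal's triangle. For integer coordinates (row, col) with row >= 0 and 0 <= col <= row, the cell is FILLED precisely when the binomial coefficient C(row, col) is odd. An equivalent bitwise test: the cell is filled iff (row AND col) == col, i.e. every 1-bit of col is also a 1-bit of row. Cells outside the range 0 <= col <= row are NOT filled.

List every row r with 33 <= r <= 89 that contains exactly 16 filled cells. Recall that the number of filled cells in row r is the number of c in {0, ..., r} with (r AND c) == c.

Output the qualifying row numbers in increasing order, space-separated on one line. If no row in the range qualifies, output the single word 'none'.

Row r has 2^popcount(r) filled cells, so we need popcount(r) = log2(16) = 4.
Scan r = 33..89 and keep those with exactly 4 one-bits:
r=33=100001 popcount=2 -> skip
r=34=100010 popcount=2 -> skip
r=35=100011 popcount=3 -> skip
r=36=100100 popcount=2 -> skip
r=37=100101 popcount=3 -> skip
r=38=100110 popcount=3 -> skip
r=39=100111 popcount=4 -> KEEP
r=40=101000 popcount=2 -> skip
r=41=101001 popcount=3 -> skip
r=42=101010 popcount=3 -> skip
r=43=101011 popcount=4 -> KEEP
r=44=101100 popcount=3 -> skip
r=45=101101 popcount=4 -> KEEP
r=46=101110 popcount=4 -> KEEP
r=47=101111 popcount=5 -> skip
r=48=110000 popcount=2 -> skip
r=49=110001 popcount=3 -> skip
r=50=110010 popcount=3 -> skip
r=51=110011 popcount=4 -> KEEP
r=52=110100 popcount=3 -> skip
r=53=110101 popcount=4 -> KEEP
r=54=110110 popcount=4 -> KEEP
r=55=110111 popcount=5 -> skip
r=56=111000 popcount=3 -> skip
r=57=111001 popcount=4 -> KEEP
r=58=111010 popcount=4 -> KEEP
r=59=111011 popcount=5 -> skip
r=60=111100 popcount=4 -> KEEP
r=61=111101 popcount=5 -> skip
r=62=111110 popcount=5 -> skip
r=63=111111 popcount=6 -> skip
r=64=1000000 popcount=1 -> skip
r=65=1000001 popcount=2 -> skip
r=66=1000010 popcount=2 -> skip
r=67=1000011 popcount=3 -> skip
r=68=1000100 popcount=2 -> skip
r=69=1000101 popcount=3 -> skip
r=70=1000110 popcount=3 -> skip
r=71=1000111 popcount=4 -> KEEP
r=72=1001000 popcount=2 -> skip
r=73=1001001 popcount=3 -> skip
r=74=1001010 popcount=3 -> skip
r=75=1001011 popcount=4 -> KEEP
r=76=1001100 popcount=3 -> skip
r=77=1001101 popcount=4 -> KEEP
r=78=1001110 popcount=4 -> KEEP
r=79=1001111 popcount=5 -> skip
r=80=1010000 popcount=2 -> skip
r=81=1010001 popcount=3 -> skip
r=82=1010010 popcount=3 -> skip
r=83=1010011 popcount=4 -> KEEP
r=84=1010100 popcount=3 -> skip
r=85=1010101 popcount=4 -> KEEP
r=86=1010110 popcount=4 -> KEEP
r=87=1010111 popcount=5 -> skip
r=88=1011000 popcount=3 -> skip
r=89=1011001 popcount=4 -> KEEP
Kept rows: 39 43 45 46 51 53 54 57 58 60 71 75 77 78 83 85 86 89

Answer: 39 43 45 46 51 53 54 57 58 60 71 75 77 78 83 85 86 89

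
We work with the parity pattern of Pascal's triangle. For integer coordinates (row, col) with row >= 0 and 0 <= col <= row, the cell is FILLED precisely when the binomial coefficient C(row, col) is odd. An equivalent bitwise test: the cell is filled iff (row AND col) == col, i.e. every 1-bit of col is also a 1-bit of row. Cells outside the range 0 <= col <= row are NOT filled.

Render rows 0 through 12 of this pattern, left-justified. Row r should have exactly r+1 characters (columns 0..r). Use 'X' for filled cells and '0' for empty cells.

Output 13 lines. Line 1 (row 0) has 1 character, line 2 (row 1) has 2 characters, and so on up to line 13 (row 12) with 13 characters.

r0=0: X
r1=1: XX
r2=10: X0X
r3=11: XXXX
r4=100: X000X
r5=101: XX00XX
r6=110: X0X0X0X
r7=111: XXXXXXXX
r8=1000: X0000000X
r9=1001: XX000000XX
r10=1010: X0X00000X0X
r11=1011: XXXX0000XXXX
r12=1100: X000X000X000X

Answer: X
XX
X0X
XXXX
X000X
XX00XX
X0X0X0X
XXXXXXXX
X0000000X
XX000000XX
X0X00000X0X
XXXX0000XXXX
X000X000X000X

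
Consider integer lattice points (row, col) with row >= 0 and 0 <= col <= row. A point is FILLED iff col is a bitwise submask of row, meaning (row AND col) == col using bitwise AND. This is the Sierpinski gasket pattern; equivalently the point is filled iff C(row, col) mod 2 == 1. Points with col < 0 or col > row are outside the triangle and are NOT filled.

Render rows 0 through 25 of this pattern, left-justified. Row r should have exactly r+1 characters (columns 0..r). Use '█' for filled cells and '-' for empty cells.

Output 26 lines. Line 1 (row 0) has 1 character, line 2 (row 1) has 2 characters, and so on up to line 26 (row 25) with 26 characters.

Answer: █
██
█-█
████
█---█
██--██
█-█-█-█
████████
█-------█
██------██
█-█-----█-█
████----████
█---█---█---█
██--██--██--██
█-█-█-█-█-█-█-█
████████████████
█---------------█
██--------------██
█-█-------------█-█
████------------████
█---█-----------█---█
██--██----------██--██
█-█-█-█---------█-█-█-█
████████--------████████
█-------█-------█-------█
██------██------██------██

Derivation:
r0=0: █
r1=1: ██
r2=10: █-█
r3=11: ████
r4=100: █---█
r5=101: ██--██
r6=110: █-█-█-█
r7=111: ████████
r8=1000: █-------█
r9=1001: ██------██
r10=1010: █-█-----█-█
r11=1011: ████----████
r12=1100: █---█---█---█
r13=1101: ██--██--██--██
r14=1110: █-█-█-█-█-█-█-█
r15=1111: ████████████████
r16=10000: █---------------█
r17=10001: ██--------------██
r18=10010: █-█-------------█-█
r19=10011: ████------------████
r20=10100: █---█-----------█---█
r21=10101: ██--██----------██--██
r22=10110: █-█-█-█---------█-█-█-█
r23=10111: ████████--------████████
r24=11000: █-------█-------█-------█
r25=11001: ██------██------██------██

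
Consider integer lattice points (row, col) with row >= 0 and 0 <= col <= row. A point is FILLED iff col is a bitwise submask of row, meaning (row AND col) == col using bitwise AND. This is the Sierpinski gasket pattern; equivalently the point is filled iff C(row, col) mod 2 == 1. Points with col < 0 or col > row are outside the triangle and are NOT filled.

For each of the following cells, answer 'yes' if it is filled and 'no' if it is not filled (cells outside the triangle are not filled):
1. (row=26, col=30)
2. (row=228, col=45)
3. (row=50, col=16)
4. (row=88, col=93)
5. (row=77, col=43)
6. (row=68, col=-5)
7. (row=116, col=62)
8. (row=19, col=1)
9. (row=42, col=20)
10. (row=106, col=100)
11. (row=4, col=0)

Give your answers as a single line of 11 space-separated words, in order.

Answer: no no yes no no no no yes no no yes

Derivation:
(26,30): col outside [0, 26] -> not filled
(228,45): row=0b11100100, col=0b101101, row AND col = 0b100100 = 36; 36 != 45 -> empty
(50,16): row=0b110010, col=0b10000, row AND col = 0b10000 = 16; 16 == 16 -> filled
(88,93): col outside [0, 88] -> not filled
(77,43): row=0b1001101, col=0b101011, row AND col = 0b1001 = 9; 9 != 43 -> empty
(68,-5): col outside [0, 68] -> not filled
(116,62): row=0b1110100, col=0b111110, row AND col = 0b110100 = 52; 52 != 62 -> empty
(19,1): row=0b10011, col=0b1, row AND col = 0b1 = 1; 1 == 1 -> filled
(42,20): row=0b101010, col=0b10100, row AND col = 0b0 = 0; 0 != 20 -> empty
(106,100): row=0b1101010, col=0b1100100, row AND col = 0b1100000 = 96; 96 != 100 -> empty
(4,0): row=0b100, col=0b0, row AND col = 0b0 = 0; 0 == 0 -> filled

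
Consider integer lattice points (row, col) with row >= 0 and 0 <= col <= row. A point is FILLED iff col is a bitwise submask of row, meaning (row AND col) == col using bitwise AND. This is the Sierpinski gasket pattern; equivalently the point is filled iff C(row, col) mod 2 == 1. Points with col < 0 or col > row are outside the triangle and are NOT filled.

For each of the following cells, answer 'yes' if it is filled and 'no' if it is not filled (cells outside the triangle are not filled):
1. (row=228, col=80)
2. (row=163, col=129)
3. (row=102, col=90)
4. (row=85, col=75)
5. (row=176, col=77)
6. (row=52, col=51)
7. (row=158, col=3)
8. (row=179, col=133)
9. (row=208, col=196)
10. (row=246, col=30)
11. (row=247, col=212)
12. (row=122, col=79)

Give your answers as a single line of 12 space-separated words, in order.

Answer: no yes no no no no no no no no yes no

Derivation:
(228,80): row=0b11100100, col=0b1010000, row AND col = 0b1000000 = 64; 64 != 80 -> empty
(163,129): row=0b10100011, col=0b10000001, row AND col = 0b10000001 = 129; 129 == 129 -> filled
(102,90): row=0b1100110, col=0b1011010, row AND col = 0b1000010 = 66; 66 != 90 -> empty
(85,75): row=0b1010101, col=0b1001011, row AND col = 0b1000001 = 65; 65 != 75 -> empty
(176,77): row=0b10110000, col=0b1001101, row AND col = 0b0 = 0; 0 != 77 -> empty
(52,51): row=0b110100, col=0b110011, row AND col = 0b110000 = 48; 48 != 51 -> empty
(158,3): row=0b10011110, col=0b11, row AND col = 0b10 = 2; 2 != 3 -> empty
(179,133): row=0b10110011, col=0b10000101, row AND col = 0b10000001 = 129; 129 != 133 -> empty
(208,196): row=0b11010000, col=0b11000100, row AND col = 0b11000000 = 192; 192 != 196 -> empty
(246,30): row=0b11110110, col=0b11110, row AND col = 0b10110 = 22; 22 != 30 -> empty
(247,212): row=0b11110111, col=0b11010100, row AND col = 0b11010100 = 212; 212 == 212 -> filled
(122,79): row=0b1111010, col=0b1001111, row AND col = 0b1001010 = 74; 74 != 79 -> empty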